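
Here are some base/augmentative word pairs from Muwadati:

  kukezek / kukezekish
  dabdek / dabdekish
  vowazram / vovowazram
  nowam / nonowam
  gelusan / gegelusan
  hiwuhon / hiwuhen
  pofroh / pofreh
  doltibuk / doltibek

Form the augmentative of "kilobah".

"kilobah" has last vowel 'a'. The stems whose last vowel is 'a' (vowazram → vovowazram, nowam → nonowam, gelusan → gegelusan) repeat the first consonant+vowel as a prefix.
So kilobah → kikilobah.

kikilobah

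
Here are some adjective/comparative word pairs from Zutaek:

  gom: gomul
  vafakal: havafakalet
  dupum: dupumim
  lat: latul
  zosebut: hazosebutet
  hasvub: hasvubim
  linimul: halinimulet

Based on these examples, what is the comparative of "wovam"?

wovamim

gom and dupum both end in -m yet inflect differently (gomul, dupumim), so the final letter is not what conditions the rule; the number of vowels is.
"wovam" has 2 vowels. The stems with 2 vowels (hasvub → hasvubim, dupum → dupumim) add -im.
The other patterns: stems with 1 vowel add -ul; stems with 3 vowels add ha- … -et around the stem.
So wovam → wovamim.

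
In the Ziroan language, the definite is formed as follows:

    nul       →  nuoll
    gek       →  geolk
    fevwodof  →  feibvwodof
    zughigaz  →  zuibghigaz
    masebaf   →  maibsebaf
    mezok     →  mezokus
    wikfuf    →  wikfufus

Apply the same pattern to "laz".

laolz

gek and mezok both end in -k yet inflect differently (geolk, mezokus), so the final letter is not what conditions the rule; the number of vowels is.
"laz" has 1 vowel. The stems with 1 vowel (nul → nuoll, gek → geolk) insert -ol- after the first vowel.
So laz → laolz.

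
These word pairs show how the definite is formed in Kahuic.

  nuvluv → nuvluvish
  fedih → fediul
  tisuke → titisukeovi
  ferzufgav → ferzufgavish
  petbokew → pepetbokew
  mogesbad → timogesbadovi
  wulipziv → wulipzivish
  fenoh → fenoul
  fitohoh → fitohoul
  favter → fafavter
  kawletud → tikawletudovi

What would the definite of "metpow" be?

memetpow

wulipziv and fedih both have last vowel 'i' yet inflect differently (wulipzivish, fediul), so the last vowel is not what conditions the rule; the final letter is.
"metpow" ends in -w. The one such stem in the data (petbokew → pepetbokew) repeats the first consonant+vowel as a prefix (as does favter), so the same rule applies.
The other patterns: stems ending in -v add -ish; stems ending in -h drop the final letter and add -ul; stems ending in -d or -e add ti- … -ovi around the stem.
So metpow → memetpow.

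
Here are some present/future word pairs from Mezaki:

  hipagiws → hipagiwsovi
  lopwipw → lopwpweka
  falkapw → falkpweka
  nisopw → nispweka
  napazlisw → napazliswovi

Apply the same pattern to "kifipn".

falkapw and napazlisw both end in -w yet inflect differently (falkpweka, napazliswovi), so the final letter is not what conditions the rule; the second-to-last letter is.
"kifipn" has second-to-last letter 'p'. The stems whose second-to-last letter is 'p' (falkapw → falkpweka, nisopw → nispweka, lopwipw → lopwpweka) delete the last vowel and add -eka.
The other pattern: stems whose second-to-last letter is 's' or 'w' add -ovi.
So kifipn → kifpneka.

kifpneka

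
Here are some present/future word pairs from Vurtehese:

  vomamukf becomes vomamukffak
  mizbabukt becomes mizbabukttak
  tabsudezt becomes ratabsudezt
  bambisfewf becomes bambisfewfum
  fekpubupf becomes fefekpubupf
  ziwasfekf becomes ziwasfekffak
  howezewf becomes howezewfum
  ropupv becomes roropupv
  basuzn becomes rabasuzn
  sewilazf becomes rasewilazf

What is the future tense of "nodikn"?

nodiknnak

vomamukf and sewilazf both end in -f yet inflect differently (vomamukffak, rasewilazf), so the final letter is not what conditions the rule; the second-to-last letter is.
"nodikn" has second-to-last letter 'k'. The stems whose second-to-last letter is 'k' (vomamukf → vomamukffak, ziwasfekf → ziwasfekffak, mizbabukt → mizbabukttak) double the final consonant and add -ak.
The other patterns: stems whose second-to-last letter is 'z' add the prefix ra-; stems whose second-to-last letter is 'w' add -um; stems whose second-to-last letter is 'p' repeat the first consonant+vowel as a prefix.
So nodikn → nodiknnak.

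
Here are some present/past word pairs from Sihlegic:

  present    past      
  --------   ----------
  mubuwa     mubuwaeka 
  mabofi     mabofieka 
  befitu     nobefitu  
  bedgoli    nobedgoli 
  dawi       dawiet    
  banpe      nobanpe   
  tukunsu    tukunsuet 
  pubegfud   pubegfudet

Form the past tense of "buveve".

mabofi and bedgoli both end in -i yet inflect differently (mabofieka, nobedgoli), so the final letter is not what conditions the rule; the first letter is.
"buveve" begins with b-. The stems beginning with b- (bedgoli → nobedgoli, banpe → nobanpe, befitu → nobefitu) add the prefix no-.
The other patterns: stems beginning with m- add -eka; stems beginning with d-, p- or t- add -et.
So buveve → nobuveve.

nobuveve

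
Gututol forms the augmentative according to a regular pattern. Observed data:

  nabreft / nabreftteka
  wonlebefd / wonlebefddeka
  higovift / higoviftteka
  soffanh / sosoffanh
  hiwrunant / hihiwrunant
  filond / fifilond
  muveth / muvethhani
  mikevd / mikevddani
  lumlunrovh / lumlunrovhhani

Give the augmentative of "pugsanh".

nabreft and hiwrunant both end in -t yet inflect differently (nabreftteka, hihiwrunant), so the final letter is not what conditions the rule; the second-to-last letter is.
"pugsanh" has second-to-last letter 'n'. The stems whose second-to-last letter is 'n' (soffanh → sosoffanh, hiwrunant → hihiwrunant, filond → fifilond) repeat the first consonant+vowel as a prefix.
The other patterns: stems whose second-to-last letter is 'f' double the final consonant and add -eka; stems whose second-to-last letter is 't' or 'v' double the final consonant and add -ani.
So pugsanh → pupugsanh.

pupugsanh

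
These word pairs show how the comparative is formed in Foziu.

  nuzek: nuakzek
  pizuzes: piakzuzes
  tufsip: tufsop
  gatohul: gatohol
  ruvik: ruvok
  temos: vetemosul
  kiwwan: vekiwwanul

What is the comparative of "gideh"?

giakdeh

nuzek and ruvik both end in -k yet inflect differently (nuakzek, ruvok), so the final letter is not what conditions the rule; the last vowel is.
"gideh" has last vowel 'e'. The stems whose last vowel is 'e' (nuzek → nuakzek, pizuzes → piakzuzes) insert -ak- after the first vowel.
The other patterns: stems whose last vowel is 'i' or 'u' change the last vowel to 'o'; stems whose last vowel is 'a' or 'o' add ve- … -ul around the stem.
So gideh → giakdeh.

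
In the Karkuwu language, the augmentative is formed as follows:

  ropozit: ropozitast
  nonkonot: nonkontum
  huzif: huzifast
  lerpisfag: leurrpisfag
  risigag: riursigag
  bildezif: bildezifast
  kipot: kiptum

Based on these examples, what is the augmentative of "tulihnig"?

ropozit and kipot both end in -t yet inflect differently (ropozitast, kiptum), so the final letter is not what conditions the rule; the last vowel is.
"tulihnig" has last vowel 'i'. The stems whose last vowel is 'i' (bildezif → bildezifast, huzif → huzifast, ropozit → ropozitast) add -ast.
The other patterns: stems whose last vowel is 'a' insert -ur- after the first vowel; stems whose last vowel is 'o' delete the last vowel and add -um.
So tulihnig → tulihnigast.

tulihnigast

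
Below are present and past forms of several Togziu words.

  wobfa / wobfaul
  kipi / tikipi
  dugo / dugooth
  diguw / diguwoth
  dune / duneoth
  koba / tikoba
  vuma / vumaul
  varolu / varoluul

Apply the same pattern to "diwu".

koba and vuma both end in -a yet inflect differently (tikoba, vumaul), so the final letter is not what conditions the rule; the first letter is.
"diwu" begins with d-. The stems beginning with d- (dugo → dugooth, dune → duneoth, diguw → diguwoth) add -oth.
The other patterns: stems beginning with k- add the prefix ti-; stems beginning with v- or w- add -ul.
So diwu → diwuoth.

diwuoth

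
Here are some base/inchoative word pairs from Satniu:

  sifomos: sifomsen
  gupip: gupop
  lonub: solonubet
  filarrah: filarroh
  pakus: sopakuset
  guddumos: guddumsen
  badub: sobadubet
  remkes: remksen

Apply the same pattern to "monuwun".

somonuwunet

"monuwun" has last vowel 'u'. The stems whose last vowel is 'u' (lonub → solonubet, badub → sobadubet, pakus → sopakuset) add so- … -et around the stem.
The other patterns: stems whose last vowel is 'e' or 'o' delete the last vowel and add -en; stems whose last vowel is 'a' or 'i' change the last vowel to 'o'.
So monuwun → somonuwunet.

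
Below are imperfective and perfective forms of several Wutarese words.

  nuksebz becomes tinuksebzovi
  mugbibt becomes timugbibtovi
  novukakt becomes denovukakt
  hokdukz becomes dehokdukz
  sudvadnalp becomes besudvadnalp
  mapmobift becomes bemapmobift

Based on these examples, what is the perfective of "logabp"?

tilogabpovi

mugbibt and novukakt both end in -t yet inflect differently (timugbibtovi, denovukakt), so the final letter is not what conditions the rule; the second-to-last letter is.
"logabp" has second-to-last letter 'b'. The stems whose second-to-last letter is 'b' (nuksebz → tinuksebzovi, mugbibt → timugbibtovi) add ti- … -ovi around the stem.
So logabp → tilogabpovi.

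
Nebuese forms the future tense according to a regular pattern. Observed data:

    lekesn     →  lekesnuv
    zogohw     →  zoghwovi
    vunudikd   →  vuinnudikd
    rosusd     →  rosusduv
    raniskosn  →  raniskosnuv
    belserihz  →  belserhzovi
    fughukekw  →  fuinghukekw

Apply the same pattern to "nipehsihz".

rosusd and vunudikd both end in -d yet inflect differently (rosusduv, vuinnudikd), so the final letter is not what conditions the rule; the second-to-last letter is.
"nipehsihz" has second-to-last letter 'h'. The stems whose second-to-last letter is 'h' (zogohw → zoghwovi, belserihz → belserhzovi) delete the last vowel and add -ovi.
So nipehsihz → nipehshzovi.

nipehshzovi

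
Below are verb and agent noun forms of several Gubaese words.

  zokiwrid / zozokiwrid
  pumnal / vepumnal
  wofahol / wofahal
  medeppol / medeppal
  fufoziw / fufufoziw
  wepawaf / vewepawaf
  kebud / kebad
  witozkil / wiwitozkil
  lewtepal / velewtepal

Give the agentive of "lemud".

lemad

witozkil and pumnal both end in -l yet inflect differently (wiwitozkil, vepumnal), so the final letter is not what conditions the rule; the last vowel is.
"lemud" has last vowel 'u'. The one such stem in the data (kebud → kebad) changes the last vowel to 'a' (as do medeppol, wofahol), so the same rule applies.
The other patterns: stems whose last vowel is 'i' repeat the first consonant+vowel as a prefix; stems whose last vowel is 'a' add the prefix ve-.
So lemud → lemad.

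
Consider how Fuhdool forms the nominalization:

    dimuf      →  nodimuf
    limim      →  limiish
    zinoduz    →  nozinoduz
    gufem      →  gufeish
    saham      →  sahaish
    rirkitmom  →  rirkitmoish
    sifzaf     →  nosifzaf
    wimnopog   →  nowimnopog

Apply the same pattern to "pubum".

saham and sifzaf both have last vowel 'a' yet inflect differently (sahaish, nosifzaf), so the last vowel is not what conditions the rule; the final letter is.
"pubum" ends in -m. The stems ending in -m (saham → sahaish, gufem → gufeish, limim → limiish) drop the final letter and add -ish.
The other pattern: stems ending in -f, -g or -z add the prefix no-.
So pubum → pubuish.

pubuish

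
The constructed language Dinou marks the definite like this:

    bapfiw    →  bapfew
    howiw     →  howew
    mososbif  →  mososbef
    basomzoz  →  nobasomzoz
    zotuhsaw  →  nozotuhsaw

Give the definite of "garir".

garer

bapfiw and zotuhsaw both end in -w yet inflect differently (bapfew, nozotuhsaw), so the final letter is not what conditions the rule; the last vowel is.
"garir" has last vowel 'i'. The stems whose last vowel is 'i' (bapfiw → bapfew, howiw → howew, mososbif → mososbef) change the last vowel to 'e'.
So garir → garer.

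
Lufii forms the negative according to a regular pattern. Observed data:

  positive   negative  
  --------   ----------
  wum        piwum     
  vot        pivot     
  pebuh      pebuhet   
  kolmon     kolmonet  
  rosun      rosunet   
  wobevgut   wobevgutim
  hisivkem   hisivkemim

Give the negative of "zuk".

pizuk

vot and wobevgut both end in -t yet inflect differently (pivot, wobevgutim), so the final letter is not what conditions the rule; the number of vowels is.
"zuk" has 1 vowel. The stems with 1 vowel (wum → piwum, vot → pivot) add the prefix pi-.
So zuk → pizuk.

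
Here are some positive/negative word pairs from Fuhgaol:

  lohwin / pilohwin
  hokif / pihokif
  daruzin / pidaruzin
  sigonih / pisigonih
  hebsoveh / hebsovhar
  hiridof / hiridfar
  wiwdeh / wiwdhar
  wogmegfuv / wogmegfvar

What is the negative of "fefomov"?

fefomvar

"fefomov" has last vowel 'o'. The one such stem in the data (hiridof → hiridfar) deletes the last vowel and adds -ar (as do hebsoveh, wiwdeh), so the same rule applies.
The other pattern: stems whose last vowel is 'i' add the prefix pi-.
So fefomov → fefomvar.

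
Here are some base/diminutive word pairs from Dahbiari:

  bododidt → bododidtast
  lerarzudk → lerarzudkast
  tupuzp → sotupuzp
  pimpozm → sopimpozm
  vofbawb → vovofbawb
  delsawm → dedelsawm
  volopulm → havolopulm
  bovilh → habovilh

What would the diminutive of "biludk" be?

"biludk" has second-to-last letter 'd'. The stems whose second-to-last letter is 'd' (bododidt → bododidtast, lerarzudk → lerarzudkast) add -ast.
The other patterns: stems whose second-to-last letter is 'z' add the prefix so-; stems whose second-to-last letter is 'w' repeat the first consonant+vowel as a prefix; stems whose second-to-last letter is 'l' add the prefix ha-.
So biludk → biludkast.

biludkast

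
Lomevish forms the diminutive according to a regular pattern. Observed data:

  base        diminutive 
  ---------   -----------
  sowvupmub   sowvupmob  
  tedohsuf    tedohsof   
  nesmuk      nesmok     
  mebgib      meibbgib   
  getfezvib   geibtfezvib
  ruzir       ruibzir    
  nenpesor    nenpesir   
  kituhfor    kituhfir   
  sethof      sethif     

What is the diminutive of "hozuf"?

"hozuf" has last vowel 'u'. The stems whose last vowel is 'u' (sowvupmub → sowvupmob, tedohsuf → tedohsof, nesmuk → nesmok) change the last vowel to 'o'.
The other patterns: stems whose last vowel is 'i' insert -ib- after the first vowel; stems whose last vowel is 'o' change the last vowel to 'i'.
So hozuf → hozof.

hozof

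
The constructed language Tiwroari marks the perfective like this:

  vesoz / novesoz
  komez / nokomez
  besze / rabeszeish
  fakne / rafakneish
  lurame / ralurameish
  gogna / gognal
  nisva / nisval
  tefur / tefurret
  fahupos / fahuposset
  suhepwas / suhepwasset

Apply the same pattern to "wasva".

wasval

komez and besze both have last vowel 'e' yet inflect differently (nokomez, rabeszeish), so the last vowel is not what conditions the rule; the final letter is.
"wasva" ends in -a. The stems ending in -a (gogna → gognal, nisva → nisval) drop the final letter and add -al.
The other patterns: stems ending in -z add the prefix no-; stems ending in -e add ra- … -ish around the stem; stems ending in -r or -s double the final consonant and add -et.
So wasva → wasval.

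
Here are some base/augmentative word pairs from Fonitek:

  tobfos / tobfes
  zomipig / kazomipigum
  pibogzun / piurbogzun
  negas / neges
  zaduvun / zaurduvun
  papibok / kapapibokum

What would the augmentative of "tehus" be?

tehes

tobfos and papibok both have last vowel 'o' yet inflect differently (tobfes, kapapibokum), so the last vowel is not what conditions the rule; the final letter is.
"tehus" ends in -s. The stems ending in -s (tobfos → tobfes, negas → neges) change the last vowel to 'e'.
The other patterns: stems ending in -n insert -ur- after the first vowel; stems ending in -g or -k add ka- … -um around the stem.
So tehus → tehes.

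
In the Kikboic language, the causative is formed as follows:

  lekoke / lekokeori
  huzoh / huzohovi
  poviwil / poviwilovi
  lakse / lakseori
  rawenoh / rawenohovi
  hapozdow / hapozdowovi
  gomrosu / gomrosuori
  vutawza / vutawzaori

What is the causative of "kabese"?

kabeseori

huzoh and lakse both have 2 vowels yet inflect differently (huzohovi, lakseori), so the number of vowels is not what conditions the rule; whether the stem ends in a vowel or a consonant is.
"kabese" ends in a vowel. The stems ending in a vowel (lakse → lakseori, vutawza → vutawzaori, gomrosu → gomrosuori) add -ori.
So kabese → kabeseori.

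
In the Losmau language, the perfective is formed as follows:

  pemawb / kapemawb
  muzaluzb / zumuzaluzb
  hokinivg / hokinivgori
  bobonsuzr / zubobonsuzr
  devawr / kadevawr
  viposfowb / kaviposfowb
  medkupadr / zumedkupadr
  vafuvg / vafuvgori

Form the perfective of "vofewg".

devawr and bobonsuzr both end in -r yet inflect differently (kadevawr, zubobonsuzr), so the final letter is not what conditions the rule; the second-to-last letter is.
"vofewg" has second-to-last letter 'w'. The stems whose second-to-last letter is 'w' (pemawb → kapemawb, viposfowb → kaviposfowb, devawr → kadevawr) add the prefix ka-.
So vofewg → kavofewg.

kavofewg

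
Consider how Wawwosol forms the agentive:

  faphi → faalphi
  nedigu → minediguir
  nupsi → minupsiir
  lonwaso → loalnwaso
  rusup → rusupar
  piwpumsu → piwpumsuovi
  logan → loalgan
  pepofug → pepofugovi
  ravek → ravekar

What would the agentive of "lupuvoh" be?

"lupuvoh" begins with l-. The stems beginning with l- (lonwaso → loalnwaso, logan → loalgan) insert -al- after the first vowel.
So lupuvoh → lualpuvoh.

lualpuvoh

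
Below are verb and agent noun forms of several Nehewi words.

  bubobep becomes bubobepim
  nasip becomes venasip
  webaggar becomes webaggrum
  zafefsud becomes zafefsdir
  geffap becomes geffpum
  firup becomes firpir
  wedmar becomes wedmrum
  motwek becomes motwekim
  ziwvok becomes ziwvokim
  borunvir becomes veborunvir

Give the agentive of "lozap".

wedmar and borunvir both end in -r yet inflect differently (wedmrum, veborunvir), so the final letter is not what conditions the rule; the last vowel is.
"lozap" has last vowel 'a'. The stems whose last vowel is 'a' (wedmar → wedmrum, geffap → geffpum, webaggar → webaggrum) delete the last vowel and add -um.
The other patterns: stems whose last vowel is 'i' add the prefix ve-; stems whose last vowel is 'u' delete the last vowel and add -ir; stems whose last vowel is 'e' or 'o' add -im.
So lozap → lozpum.

lozpum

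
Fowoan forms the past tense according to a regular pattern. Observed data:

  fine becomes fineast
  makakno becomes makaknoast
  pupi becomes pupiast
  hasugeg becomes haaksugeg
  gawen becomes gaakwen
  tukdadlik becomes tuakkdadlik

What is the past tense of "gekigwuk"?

fine and hasugeg both have last vowel 'e' yet inflect differently (fineast, haaksugeg), so the last vowel is not what conditions the rule; whether the stem ends in a vowel or a consonant is.
"gekigwuk" ends in a consonant. The stems ending in a consonant (hasugeg → haaksugeg, gawen → gaakwen, tukdadlik → tuakkdadlik) insert -ak- after the first vowel.
The other pattern: stems ending in a vowel add -ast.
So gekigwuk → geakkigwuk.

geakkigwuk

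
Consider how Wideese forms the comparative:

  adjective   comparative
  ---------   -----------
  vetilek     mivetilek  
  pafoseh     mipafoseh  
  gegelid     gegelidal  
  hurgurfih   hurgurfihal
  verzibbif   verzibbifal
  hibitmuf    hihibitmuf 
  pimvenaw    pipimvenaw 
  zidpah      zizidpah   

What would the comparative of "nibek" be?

minibek

pafoseh and hurgurfih both end in -h yet inflect differently (mipafoseh, hurgurfihal), so the final letter is not what conditions the rule; the last vowel is.
"nibek" has last vowel 'e'. The stems whose last vowel is 'e' (vetilek → mivetilek, pafoseh → mipafoseh) add the prefix mi-.
The other patterns: stems whose last vowel is 'i' add -al; stems whose last vowel is 'a' or 'u' repeat the first consonant+vowel as a prefix.
So nibek → minibek.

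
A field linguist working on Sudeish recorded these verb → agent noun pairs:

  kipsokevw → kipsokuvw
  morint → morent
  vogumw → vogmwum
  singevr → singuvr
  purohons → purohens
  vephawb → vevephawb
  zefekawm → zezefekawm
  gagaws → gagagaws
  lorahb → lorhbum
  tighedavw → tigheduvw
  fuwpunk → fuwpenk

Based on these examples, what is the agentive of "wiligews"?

wiwiligews

gagaws and purohons both end in -s yet inflect differently (gagagaws, purohens), so the final letter is not what conditions the rule; the second-to-last letter is.
"wiligews" has second-to-last letter 'w'. The stems whose second-to-last letter is 'w' (gagaws → gagagaws, zefekawm → zezefekawm, vephawb → vevephawb) repeat the first consonant+vowel as a prefix.
So wiligews → wiwiligews.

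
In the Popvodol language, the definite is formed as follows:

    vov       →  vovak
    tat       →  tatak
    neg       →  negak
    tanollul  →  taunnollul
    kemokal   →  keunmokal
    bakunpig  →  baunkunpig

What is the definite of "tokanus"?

"tokanus" has 3 vowels. The stems with 3 vowels (tanollul → taunnollul, kemokal → keunmokal, bakunpig → baunkunpig) insert -un- after the first vowel.
So tokanus → tounkanus.

tounkanus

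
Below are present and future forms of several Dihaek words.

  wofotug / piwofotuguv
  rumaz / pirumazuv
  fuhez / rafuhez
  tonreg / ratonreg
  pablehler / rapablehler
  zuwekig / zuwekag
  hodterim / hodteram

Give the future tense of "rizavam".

"rizavam" has last vowel 'a'. The one such stem in the data (rumaz → pirumazuv) adds pi- … -uv around the stem, so the same rule applies.
So rizavam → pirizavamuv.

pirizavamuv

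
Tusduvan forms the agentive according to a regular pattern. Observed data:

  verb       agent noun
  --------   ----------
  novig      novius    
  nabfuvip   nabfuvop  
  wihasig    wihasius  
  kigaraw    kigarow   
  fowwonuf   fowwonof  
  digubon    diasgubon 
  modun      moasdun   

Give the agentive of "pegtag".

"pegtag" ends in -g. The stems ending in -g (wihasig → wihasius, novig → novius) drop the final letter and add -us.
So pegtag → pegtaus.

pegtaus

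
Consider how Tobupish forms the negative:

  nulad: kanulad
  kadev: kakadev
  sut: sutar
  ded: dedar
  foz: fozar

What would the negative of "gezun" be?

kagezun

"gezun" has 2 vowels. The stems with 2 vowels (nulad → kanulad, kadev → kakadev) add the prefix ka-.
The other pattern: stems with 1 vowel add -ar.
So gezun → kagezun.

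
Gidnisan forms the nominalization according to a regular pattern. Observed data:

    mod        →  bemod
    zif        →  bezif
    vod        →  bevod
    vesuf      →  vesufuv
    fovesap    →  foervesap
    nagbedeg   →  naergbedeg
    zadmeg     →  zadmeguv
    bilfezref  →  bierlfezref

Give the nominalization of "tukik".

tukikuv

"tukik" has 2 vowels. The stems with 2 vowels (vesuf → vesufuv, zadmeg → zadmeguv) add -uv.
So tukik → tukikuv.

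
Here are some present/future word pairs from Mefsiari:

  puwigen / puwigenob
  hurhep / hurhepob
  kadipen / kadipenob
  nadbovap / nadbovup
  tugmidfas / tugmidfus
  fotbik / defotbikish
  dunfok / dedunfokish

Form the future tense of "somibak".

somibuk

hurhep and nadbovap both end in -p yet inflect differently (hurhepob, nadbovup), so the final letter is not what conditions the rule; the last vowel is.
"somibak" has last vowel 'a'. The stems whose last vowel is 'a' (nadbovap → nadbovup, tugmidfas → tugmidfus) change the last vowel to 'u'.
The other patterns: stems whose last vowel is 'e' add -ob; stems whose last vowel is 'i' or 'o' add de- … -ish around the stem.
So somibak → somibuk.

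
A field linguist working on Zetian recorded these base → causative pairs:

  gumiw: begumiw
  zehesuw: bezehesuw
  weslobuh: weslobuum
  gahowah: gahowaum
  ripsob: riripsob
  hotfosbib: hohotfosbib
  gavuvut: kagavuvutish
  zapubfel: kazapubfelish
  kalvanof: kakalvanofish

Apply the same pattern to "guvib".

zehesuw and weslobuh both have last vowel 'u' yet inflect differently (bezehesuw, weslobuum), so the last vowel is not what conditions the rule; the final letter is.
"guvib" ends in -b. The stems ending in -b (ripsob → riripsob, hotfosbib → hohotfosbib) repeat the first consonant+vowel as a prefix.
The other patterns: stems ending in -w add the prefix be-; stems ending in -h drop the final letter and add -um; stems ending in -f, -l or -t add ka- … -ish around the stem.
So guvib → guguvib.

guguvib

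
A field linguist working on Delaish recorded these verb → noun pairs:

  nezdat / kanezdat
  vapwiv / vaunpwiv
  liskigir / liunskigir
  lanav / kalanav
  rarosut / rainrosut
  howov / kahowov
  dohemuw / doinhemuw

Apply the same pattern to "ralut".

"ralut" has last vowel 'u'. The stems whose last vowel is 'u' (dohemuw → doinhemuw, rarosut → rainrosut) insert -in- after the first vowel.
So ralut → rainlut.

rainlut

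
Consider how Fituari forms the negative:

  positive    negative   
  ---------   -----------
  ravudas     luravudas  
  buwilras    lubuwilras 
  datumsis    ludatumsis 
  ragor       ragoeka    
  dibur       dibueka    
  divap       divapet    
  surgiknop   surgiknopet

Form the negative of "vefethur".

vefethueka

ravudas and divap both have last vowel 'a' yet inflect differently (luravudas, divapet), so the last vowel is not what conditions the rule; the final letter is.
"vefethur" ends in -r. The stems ending in -r (ragor → ragoeka, dibur → dibueka) drop the final letter and add -eka.
So vefethur → vefethueka.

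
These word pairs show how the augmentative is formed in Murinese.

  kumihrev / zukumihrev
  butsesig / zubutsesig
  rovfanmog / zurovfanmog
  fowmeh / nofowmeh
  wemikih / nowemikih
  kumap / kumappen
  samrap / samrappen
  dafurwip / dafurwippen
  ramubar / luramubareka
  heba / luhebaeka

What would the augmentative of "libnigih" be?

nolibnigih

"libnigih" ends in -h. The stems ending in -h (fowmeh → nofowmeh, wemikih → nowemikih) add the prefix no-.
So libnigih → nolibnigih.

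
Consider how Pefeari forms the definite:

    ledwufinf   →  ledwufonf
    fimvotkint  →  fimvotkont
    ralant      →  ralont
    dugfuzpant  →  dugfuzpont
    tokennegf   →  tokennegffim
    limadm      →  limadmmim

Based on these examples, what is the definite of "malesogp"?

ledwufinf and tokennegf both end in -f yet inflect differently (ledwufonf, tokennegffim), so the final letter is not what conditions the rule; the second-to-last letter is.
"malesogp" has second-to-last letter 'g'. The one such stem in the data (tokennegf → tokennegffim) doubles the final consonant and adds -im (as does limadm), so the same rule applies.
The other pattern: stems whose second-to-last letter is 'n' change the last vowel to 'o'.
So malesogp → malesogppim.

malesogppim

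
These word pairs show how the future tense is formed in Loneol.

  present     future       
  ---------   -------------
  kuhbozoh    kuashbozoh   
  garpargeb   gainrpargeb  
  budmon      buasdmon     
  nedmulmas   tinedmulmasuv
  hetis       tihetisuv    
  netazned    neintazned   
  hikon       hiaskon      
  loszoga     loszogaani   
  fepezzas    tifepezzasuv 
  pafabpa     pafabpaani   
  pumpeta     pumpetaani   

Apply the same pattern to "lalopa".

lalopaani

pafabpa and nedmulmas both have last vowel 'a' yet inflect differently (pafabpaani, tinedmulmasuv), so the last vowel is not what conditions the rule; the final letter is.
"lalopa" ends in -a. The stems ending in -a (pafabpa → pafabpaani, pumpeta → pumpetaani, loszoga → loszogaani) add -ani.
The other patterns: stems ending in -b or -d insert -in- after the first vowel; stems ending in -s add ti- … -uv around the stem; stems ending in -h or -n insert -as- after the first vowel.
So lalopa → lalopaani.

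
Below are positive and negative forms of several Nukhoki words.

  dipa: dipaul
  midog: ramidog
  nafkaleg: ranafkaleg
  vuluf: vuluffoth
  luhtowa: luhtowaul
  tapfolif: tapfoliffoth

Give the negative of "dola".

dolaul

vuluf and dipa both have 2 vowels yet inflect differently (vuluffoth, dipaul), so the number of vowels is not what conditions the rule; the final letter is.
"dola" ends in -a. The stems ending in -a (dipa → dipaul, luhtowa → luhtowaul) add -ul.
The other patterns: stems ending in -f double the final consonant and add -oth; stems ending in -g add the prefix ra-.
So dola → dolaul.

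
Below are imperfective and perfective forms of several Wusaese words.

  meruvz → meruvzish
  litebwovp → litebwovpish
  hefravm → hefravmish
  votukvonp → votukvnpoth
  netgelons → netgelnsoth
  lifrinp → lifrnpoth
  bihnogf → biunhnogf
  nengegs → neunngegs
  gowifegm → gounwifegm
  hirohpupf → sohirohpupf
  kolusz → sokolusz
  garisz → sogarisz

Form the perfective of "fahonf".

litebwovp and votukvonp both end in -p yet inflect differently (litebwovpish, votukvnpoth), so the final letter is not what conditions the rule; the second-to-last letter is.
"fahonf" has second-to-last letter 'n'. The stems whose second-to-last letter is 'n' (votukvonp → votukvnpoth, netgelons → netgelnsoth, lifrinp → lifrnpoth) delete the last vowel and add -oth.
So fahonf → fahnfoth.

fahnfoth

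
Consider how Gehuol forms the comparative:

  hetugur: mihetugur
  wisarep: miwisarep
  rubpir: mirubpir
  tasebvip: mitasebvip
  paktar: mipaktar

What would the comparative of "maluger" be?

mimaluger

Every pair shown (hetugur → mihetugur, wisarep → miwisarep, rubpir → mirubpir, …) follows the same rule: add the prefix mi-.
So maluger → mimaluger.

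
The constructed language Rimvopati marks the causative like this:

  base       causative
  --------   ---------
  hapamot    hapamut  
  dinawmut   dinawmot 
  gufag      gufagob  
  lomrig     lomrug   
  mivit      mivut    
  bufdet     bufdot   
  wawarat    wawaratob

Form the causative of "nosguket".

dinawmut and wawarat both end in -t yet inflect differently (dinawmot, wawaratob), so the final letter is not what conditions the rule; the last vowel is.
"nosguket" has last vowel 'e'. The one such stem in the data (bufdet → bufdot) changes the last vowel to 'o' (as does dinawmut), so the same rule applies.
So nosguket → nosgukot.

nosgukot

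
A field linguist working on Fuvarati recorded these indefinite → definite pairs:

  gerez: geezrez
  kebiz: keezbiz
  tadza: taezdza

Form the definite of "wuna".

wuezna

Every pair shown (gerez → geezrez, kebiz → keezbiz, tadza → taezdza) follows the same rule: insert -ez- after the first vowel.
So wuna → wuezna.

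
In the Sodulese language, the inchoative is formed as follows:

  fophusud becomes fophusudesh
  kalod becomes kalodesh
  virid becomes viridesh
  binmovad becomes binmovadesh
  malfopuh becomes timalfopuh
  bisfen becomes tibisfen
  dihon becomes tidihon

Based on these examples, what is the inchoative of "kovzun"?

"kovzun" ends in -n. The stems ending in -n (bisfen → tibisfen, dihon → tidihon) add the prefix ti-.
So kovzun → tikovzun.

tikovzun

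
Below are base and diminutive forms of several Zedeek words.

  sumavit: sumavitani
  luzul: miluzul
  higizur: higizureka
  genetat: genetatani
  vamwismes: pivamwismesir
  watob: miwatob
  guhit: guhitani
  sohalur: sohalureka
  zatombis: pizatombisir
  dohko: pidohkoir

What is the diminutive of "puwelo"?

sumavit and zatombis both have last vowel 'i' yet inflect differently (sumavitani, pizatombisir), so the last vowel is not what conditions the rule; the final letter is.
"puwelo" ends in -o. The one such stem in the data (dohko → pidohkoir) adds pi- … -ir around the stem, so the same rule applies.
The other patterns: stems ending in -t add -ani; stems ending in -r add -eka; stems ending in -b or -l add the prefix mi-.
So puwelo → pipuweloir.

pipuweloir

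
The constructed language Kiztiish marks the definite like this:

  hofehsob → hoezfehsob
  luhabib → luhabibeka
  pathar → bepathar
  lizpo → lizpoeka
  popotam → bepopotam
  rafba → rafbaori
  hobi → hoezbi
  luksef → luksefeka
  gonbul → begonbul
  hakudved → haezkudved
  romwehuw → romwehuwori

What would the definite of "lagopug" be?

lagopugeka

hofehsob and luhabib both end in -b yet inflect differently (hoezfehsob, luhabibeka), so the final letter is not what conditions the rule; the first letter is.
"lagopug" begins with l-. The stems beginning with l- (lizpo → lizpoeka, luhabib → luhabibeka, luksef → luksefeka) add -eka.
So lagopug → lagopugeka.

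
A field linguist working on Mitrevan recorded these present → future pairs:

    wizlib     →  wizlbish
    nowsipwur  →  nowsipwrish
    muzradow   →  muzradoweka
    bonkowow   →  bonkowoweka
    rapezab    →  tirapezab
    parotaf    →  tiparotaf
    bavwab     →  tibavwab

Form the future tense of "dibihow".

"dibihow" has last vowel 'o'. The stems whose last vowel is 'o' (muzradow → muzradoweka, bonkowow → bonkowoweka) add -eka.
So dibihow → dibihoweka.

dibihoweka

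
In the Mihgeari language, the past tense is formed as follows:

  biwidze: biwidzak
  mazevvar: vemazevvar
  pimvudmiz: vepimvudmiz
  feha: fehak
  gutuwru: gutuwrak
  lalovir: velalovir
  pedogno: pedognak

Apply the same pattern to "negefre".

feha and mazevvar both have last vowel 'a' yet inflect differently (fehak, vemazevvar), so the last vowel is not what conditions the rule; whether the stem ends in a vowel or a consonant is.
"negefre" ends in a vowel. The stems ending in a vowel (gutuwru → gutuwrak, pedogno → pedognak, biwidze → biwidzak) drop the final letter and add -ak.
So negefre → negefrak.

negefrak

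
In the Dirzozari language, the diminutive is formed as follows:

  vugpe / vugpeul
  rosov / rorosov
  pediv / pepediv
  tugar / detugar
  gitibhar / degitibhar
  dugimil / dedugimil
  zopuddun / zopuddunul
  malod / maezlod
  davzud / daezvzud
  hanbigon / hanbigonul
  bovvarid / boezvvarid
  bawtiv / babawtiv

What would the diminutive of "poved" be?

malod and rosov both have last vowel 'o' yet inflect differently (maezlod, rorosov), so the last vowel is not what conditions the rule; the final letter is.
"poved" ends in -d. The stems ending in -d (bovvarid → boezvvarid, davzud → daezvzud, malod → maezlod) insert -ez- after the first vowel.
The other patterns: stems ending in -v repeat the first consonant+vowel as a prefix; stems ending in -l or -r add the prefix de-; stems ending in -e or -n add -ul.
So poved → poezved.

poezved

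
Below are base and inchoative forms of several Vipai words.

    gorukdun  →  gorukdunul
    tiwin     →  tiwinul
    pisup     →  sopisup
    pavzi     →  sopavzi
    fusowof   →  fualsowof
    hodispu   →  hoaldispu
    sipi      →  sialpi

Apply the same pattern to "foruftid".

"foruftid" begins with f-. The one such stem in the data (fusowof → fualsowof) inserts -al- after the first vowel (as do hodispu, sipi), so the same rule applies.
The other patterns: stems beginning with g- or t- add -ul; stems beginning with p- add the prefix so-.
So foruftid → foalruftid.

foalruftid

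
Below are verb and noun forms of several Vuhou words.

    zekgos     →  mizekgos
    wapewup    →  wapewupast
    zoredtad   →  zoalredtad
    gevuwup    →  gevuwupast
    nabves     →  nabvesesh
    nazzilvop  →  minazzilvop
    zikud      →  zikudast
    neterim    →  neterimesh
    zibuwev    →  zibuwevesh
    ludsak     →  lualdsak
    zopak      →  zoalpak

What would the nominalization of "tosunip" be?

tosunipesh

nabves and zekgos both end in -s yet inflect differently (nabvesesh, mizekgos), so the final letter is not what conditions the rule; the last vowel is.
"tosunip" has last vowel 'i'. The one such stem in the data (neterim → neterimesh) adds -esh, so the same rule applies.
So tosunip → tosunipesh.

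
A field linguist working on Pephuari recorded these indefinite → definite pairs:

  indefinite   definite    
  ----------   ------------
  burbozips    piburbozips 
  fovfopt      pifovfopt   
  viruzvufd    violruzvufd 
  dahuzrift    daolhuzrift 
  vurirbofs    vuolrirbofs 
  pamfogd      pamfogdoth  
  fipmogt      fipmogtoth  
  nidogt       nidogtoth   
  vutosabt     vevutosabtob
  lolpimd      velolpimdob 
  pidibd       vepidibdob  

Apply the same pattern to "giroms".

vegiromsob

fovfopt and dahuzrift both end in -t yet inflect differently (pifovfopt, daolhuzrift), so the final letter is not what conditions the rule; the second-to-last letter is.
"giroms" has second-to-last letter 'm'. The one such stem in the data (lolpimd → velolpimdob) adds ve- … -ob around the stem, so the same rule applies.
So giroms → vegiromsob.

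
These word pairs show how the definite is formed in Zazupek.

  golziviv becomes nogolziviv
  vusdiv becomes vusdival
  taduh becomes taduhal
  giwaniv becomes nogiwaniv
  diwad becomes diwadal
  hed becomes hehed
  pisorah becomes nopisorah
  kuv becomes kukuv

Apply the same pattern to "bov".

bobov

"bov" has 1 vowel. The stems with 1 vowel (hed → hehed, kuv → kukuv) repeat the first consonant+vowel as a prefix.
The other patterns: stems with 2 vowels add -al; stems with 3 vowels add the prefix no-.
So bov → bobov.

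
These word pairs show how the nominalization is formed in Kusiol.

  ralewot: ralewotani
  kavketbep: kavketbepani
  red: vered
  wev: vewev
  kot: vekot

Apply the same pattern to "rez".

verez

"rez" has 1 vowel. The stems with 1 vowel (red → vered, wev → vewev, kot → vekot) add the prefix ve-.
So rez → verez.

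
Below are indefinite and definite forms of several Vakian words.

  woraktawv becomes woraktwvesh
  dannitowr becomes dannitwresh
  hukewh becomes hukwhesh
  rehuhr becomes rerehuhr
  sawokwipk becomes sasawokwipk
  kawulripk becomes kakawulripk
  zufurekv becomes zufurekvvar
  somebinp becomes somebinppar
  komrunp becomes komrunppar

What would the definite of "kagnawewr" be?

kagnawwresh

dannitowr and rehuhr both end in -r yet inflect differently (dannitwresh, rerehuhr), so the final letter is not what conditions the rule; the second-to-last letter is.
"kagnawewr" has second-to-last letter 'w'. The stems whose second-to-last letter is 'w' (woraktawv → woraktwvesh, dannitowr → dannitwresh, hukewh → hukwhesh) delete the last vowel and add -esh.
The other patterns: stems whose second-to-last letter is 'h' or 'p' repeat the first consonant+vowel as a prefix; stems whose second-to-last letter is 'k' or 'n' double the final consonant and add -ar.
So kagnawewr → kagnawwresh.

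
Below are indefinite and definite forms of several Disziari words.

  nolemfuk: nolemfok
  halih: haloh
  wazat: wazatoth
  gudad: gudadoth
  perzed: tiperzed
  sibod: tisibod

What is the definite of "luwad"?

luwadoth

gudad and perzed both end in -d yet inflect differently (gudadoth, tiperzed), so the final letter is not what conditions the rule; the last vowel is.
"luwad" has last vowel 'a'. The stems whose last vowel is 'a' (wazat → wazatoth, gudad → gudadoth) add -oth.
The other patterns: stems whose last vowel is 'i' or 'u' change the last vowel to 'o'; stems whose last vowel is 'e' or 'o' add the prefix ti-.
So luwad → luwadoth.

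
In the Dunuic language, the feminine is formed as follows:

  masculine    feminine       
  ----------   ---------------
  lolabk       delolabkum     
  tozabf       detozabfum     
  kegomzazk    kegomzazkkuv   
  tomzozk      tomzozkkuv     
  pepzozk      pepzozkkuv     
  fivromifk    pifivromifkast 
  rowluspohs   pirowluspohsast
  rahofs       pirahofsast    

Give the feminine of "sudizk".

lolabk and kegomzazk both end in -k yet inflect differently (delolabkum, kegomzazkkuv), so the final letter is not what conditions the rule; the second-to-last letter is.
"sudizk" has second-to-last letter 'z'. The stems whose second-to-last letter is 'z' (kegomzazk → kegomzazkkuv, tomzozk → tomzozkkuv, pepzozk → pepzozkkuv) double the final consonant and add -uv.
So sudizk → sudizkkuv.

sudizkkuv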